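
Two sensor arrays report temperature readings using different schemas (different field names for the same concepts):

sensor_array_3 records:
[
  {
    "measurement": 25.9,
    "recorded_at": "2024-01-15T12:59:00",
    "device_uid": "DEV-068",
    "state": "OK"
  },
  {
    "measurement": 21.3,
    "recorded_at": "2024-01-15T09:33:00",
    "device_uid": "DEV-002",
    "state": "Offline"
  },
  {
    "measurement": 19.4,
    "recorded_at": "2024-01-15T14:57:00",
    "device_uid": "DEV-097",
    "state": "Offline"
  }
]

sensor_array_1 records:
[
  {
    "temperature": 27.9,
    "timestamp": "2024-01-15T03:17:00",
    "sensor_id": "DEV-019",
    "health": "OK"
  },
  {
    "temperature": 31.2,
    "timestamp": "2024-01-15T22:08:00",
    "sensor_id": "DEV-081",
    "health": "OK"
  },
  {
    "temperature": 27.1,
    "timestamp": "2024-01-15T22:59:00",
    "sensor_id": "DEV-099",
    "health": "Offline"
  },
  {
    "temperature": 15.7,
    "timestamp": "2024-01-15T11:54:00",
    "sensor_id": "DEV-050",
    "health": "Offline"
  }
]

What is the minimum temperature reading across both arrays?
15.7

Schema mapping: "measurement" (sensor_array_3) = "temperature" (sensor_array_1) = temperature reading

Minimum in sensor_array_3: 19.4
Minimum in sensor_array_1: 15.7

Overall minimum: min(19.4, 15.7) = 15.7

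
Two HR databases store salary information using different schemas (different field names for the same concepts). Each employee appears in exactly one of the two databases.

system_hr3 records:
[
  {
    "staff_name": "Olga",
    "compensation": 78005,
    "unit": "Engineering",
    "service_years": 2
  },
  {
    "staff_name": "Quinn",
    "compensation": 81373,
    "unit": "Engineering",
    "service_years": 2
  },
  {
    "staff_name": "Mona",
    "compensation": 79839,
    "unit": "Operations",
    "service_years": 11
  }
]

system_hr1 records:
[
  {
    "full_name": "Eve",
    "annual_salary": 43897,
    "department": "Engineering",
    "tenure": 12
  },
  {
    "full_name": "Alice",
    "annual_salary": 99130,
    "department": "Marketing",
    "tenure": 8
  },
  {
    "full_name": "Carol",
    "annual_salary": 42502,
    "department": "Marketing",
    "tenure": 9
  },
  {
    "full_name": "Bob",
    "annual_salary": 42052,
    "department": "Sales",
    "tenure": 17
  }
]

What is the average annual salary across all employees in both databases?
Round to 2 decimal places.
66685.43

Schema mapping: "compensation" (system_hr3) = "annual_salary" (system_hr1) = annual salary

All salaries: [78005, 81373, 79839, 43897, 99130, 42502, 42052]
Sum: 466798
Count: 7
Average: 466798 / 7 = 66685.43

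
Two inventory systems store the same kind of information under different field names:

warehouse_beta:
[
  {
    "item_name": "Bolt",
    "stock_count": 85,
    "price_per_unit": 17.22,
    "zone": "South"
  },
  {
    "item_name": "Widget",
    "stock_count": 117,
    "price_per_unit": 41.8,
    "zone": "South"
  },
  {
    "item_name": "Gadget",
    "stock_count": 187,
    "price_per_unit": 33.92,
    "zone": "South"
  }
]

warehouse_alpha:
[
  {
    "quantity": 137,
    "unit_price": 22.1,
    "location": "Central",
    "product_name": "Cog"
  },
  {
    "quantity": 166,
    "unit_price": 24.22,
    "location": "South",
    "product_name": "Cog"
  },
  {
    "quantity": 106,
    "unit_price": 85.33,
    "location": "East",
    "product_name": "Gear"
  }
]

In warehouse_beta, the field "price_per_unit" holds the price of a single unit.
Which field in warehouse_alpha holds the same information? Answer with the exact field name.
unit_price

In warehouse_beta, "price_per_unit" holds the price of a single unit.
The fields in warehouse_alpha are: "quantity", "unit_price", "location", "product_name".
"unit_price" is the match: the name refers to the same concept and its values are decimal currency amounts (e.g. 22.1, 24.22).
The other fields ("quantity", "location", "product_name") hold different kinds of data.

So "price_per_unit" in warehouse_beta corresponds to "unit_price" in warehouse_alpha.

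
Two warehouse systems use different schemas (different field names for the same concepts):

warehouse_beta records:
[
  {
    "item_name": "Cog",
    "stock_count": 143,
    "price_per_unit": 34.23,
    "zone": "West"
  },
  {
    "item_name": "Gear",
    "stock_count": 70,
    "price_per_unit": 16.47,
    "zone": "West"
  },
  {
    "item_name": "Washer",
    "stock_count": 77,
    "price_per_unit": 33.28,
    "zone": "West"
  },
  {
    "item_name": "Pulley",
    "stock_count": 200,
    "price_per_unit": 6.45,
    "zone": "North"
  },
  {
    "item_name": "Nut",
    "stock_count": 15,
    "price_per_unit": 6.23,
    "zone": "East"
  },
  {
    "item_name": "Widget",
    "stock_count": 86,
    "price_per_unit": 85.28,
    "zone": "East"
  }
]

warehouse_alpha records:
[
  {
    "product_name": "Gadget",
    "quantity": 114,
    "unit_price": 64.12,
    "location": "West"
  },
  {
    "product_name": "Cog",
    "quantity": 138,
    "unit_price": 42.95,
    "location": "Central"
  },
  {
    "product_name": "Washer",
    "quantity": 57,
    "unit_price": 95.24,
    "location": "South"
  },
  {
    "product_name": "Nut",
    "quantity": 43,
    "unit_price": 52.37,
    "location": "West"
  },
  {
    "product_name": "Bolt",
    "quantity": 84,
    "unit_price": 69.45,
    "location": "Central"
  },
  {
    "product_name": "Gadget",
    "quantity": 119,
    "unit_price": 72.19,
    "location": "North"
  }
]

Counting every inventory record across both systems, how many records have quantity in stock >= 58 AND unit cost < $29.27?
2

Schema mappings:
- "stock_count" (warehouse_beta) = "quantity" (warehouse_alpha) = quantity
- "price_per_unit" (warehouse_beta) = "unit_price" (warehouse_alpha) = unit cost

Records meeting both conditions in warehouse_beta: 2
Records meeting both conditions in warehouse_alpha: 0

Total: 2 + 0 = 2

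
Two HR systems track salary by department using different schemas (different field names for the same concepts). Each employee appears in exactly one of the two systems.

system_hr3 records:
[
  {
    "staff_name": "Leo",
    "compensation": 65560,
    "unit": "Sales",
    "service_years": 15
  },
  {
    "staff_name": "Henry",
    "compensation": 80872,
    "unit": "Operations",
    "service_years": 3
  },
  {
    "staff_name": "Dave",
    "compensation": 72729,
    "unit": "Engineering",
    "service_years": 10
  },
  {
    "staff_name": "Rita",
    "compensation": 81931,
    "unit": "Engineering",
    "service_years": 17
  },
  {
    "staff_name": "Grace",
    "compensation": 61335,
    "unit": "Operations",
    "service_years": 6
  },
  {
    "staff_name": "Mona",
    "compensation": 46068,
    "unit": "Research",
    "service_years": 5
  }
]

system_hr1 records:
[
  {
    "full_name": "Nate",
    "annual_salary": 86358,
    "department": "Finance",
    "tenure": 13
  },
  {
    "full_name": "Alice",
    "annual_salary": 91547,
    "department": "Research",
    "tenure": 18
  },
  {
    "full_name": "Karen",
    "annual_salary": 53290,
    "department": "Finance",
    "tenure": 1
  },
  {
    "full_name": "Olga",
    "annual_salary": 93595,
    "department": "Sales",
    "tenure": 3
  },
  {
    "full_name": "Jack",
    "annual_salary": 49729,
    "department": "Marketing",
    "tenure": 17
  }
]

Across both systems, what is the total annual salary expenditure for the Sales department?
159155

Schema mappings:
- "unit" (system_hr3) = "department" (system_hr1) = department
- "compensation" (system_hr3) = "annual_salary" (system_hr1) = salary

Sales salaries from system_hr3: 65560
Sales salaries from system_hr1: 93595

Total: 65560 + 93595 = 159155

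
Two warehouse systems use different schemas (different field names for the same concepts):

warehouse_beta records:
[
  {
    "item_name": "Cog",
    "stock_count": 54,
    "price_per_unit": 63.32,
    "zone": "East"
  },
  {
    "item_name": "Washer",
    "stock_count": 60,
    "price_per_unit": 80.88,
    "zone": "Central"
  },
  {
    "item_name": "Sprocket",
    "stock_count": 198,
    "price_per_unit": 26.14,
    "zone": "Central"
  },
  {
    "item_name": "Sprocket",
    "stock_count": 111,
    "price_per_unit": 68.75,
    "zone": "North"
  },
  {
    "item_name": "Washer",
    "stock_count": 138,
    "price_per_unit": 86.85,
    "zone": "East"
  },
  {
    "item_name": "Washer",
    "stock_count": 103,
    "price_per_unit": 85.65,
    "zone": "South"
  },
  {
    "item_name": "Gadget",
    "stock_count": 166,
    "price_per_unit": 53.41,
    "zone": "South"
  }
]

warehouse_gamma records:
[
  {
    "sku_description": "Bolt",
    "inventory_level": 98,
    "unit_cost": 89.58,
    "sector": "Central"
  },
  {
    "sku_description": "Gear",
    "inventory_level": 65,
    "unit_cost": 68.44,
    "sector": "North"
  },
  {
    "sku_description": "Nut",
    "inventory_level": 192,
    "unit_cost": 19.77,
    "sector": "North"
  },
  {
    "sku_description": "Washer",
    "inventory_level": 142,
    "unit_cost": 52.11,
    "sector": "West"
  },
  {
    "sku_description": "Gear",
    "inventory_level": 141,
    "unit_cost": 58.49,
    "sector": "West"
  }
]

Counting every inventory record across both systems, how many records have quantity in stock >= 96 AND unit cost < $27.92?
2

Schema mappings:
- "stock_count" (warehouse_beta) = "inventory_level" (warehouse_gamma) = quantity
- "price_per_unit" (warehouse_beta) = "unit_cost" (warehouse_gamma) = unit cost

Records meeting both conditions in warehouse_beta: 1
Records meeting both conditions in warehouse_gamma: 1

Total: 1 + 1 = 2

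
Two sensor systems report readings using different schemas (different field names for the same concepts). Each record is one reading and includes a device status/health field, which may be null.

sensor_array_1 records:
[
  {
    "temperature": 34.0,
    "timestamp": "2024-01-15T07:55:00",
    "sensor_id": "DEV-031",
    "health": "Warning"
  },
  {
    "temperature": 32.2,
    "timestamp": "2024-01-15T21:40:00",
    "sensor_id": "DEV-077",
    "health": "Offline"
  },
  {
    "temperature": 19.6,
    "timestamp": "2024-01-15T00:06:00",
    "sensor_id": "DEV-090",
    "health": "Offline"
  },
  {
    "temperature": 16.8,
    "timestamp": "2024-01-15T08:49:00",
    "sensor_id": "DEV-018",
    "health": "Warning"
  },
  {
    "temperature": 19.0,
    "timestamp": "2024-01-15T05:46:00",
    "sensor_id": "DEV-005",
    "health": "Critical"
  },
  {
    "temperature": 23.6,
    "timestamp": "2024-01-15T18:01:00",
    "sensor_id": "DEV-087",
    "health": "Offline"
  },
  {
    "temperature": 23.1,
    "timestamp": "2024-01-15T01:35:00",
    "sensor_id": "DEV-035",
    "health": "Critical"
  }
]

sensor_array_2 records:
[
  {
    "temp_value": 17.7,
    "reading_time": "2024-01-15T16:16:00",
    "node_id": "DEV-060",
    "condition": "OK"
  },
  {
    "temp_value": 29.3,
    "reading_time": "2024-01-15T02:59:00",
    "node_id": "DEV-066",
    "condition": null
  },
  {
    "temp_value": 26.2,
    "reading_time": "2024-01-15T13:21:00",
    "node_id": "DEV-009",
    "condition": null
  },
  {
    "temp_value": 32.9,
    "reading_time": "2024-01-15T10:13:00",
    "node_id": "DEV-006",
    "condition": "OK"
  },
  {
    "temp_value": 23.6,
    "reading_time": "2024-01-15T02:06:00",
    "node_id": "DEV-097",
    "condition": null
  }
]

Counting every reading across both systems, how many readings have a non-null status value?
9

Schema mapping: "health" (sensor_array_1) = "condition" (sensor_array_2) = status

Non-null in sensor_array_1: 7
Non-null in sensor_array_2: 2

Total non-null: 7 + 2 = 9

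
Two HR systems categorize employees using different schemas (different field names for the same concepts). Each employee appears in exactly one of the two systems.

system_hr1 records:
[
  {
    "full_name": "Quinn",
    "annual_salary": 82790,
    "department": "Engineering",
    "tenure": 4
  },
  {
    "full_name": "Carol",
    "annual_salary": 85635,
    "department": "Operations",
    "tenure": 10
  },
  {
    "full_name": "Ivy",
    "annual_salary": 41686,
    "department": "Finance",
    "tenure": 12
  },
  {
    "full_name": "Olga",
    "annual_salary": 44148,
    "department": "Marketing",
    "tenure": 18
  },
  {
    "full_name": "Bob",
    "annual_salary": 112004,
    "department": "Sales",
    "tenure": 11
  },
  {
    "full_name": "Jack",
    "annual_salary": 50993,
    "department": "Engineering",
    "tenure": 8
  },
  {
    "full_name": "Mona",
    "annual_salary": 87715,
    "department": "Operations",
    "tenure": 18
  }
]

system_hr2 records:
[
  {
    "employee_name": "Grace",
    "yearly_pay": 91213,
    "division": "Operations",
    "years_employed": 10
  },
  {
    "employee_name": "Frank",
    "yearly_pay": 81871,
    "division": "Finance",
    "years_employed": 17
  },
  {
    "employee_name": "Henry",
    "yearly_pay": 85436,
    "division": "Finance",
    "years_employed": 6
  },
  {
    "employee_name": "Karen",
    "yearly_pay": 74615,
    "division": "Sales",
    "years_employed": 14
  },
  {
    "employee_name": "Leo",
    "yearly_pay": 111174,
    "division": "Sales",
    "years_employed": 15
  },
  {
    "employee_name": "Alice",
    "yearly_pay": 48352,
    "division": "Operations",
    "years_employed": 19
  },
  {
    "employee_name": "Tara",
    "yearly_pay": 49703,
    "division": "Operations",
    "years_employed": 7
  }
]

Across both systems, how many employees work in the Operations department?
5

Schema mapping: "department" (system_hr1) = "division" (system_hr2) = department

Operations employees in system_hr1: 2
Operations employees in system_hr2: 3

Total in Operations: 2 + 3 = 5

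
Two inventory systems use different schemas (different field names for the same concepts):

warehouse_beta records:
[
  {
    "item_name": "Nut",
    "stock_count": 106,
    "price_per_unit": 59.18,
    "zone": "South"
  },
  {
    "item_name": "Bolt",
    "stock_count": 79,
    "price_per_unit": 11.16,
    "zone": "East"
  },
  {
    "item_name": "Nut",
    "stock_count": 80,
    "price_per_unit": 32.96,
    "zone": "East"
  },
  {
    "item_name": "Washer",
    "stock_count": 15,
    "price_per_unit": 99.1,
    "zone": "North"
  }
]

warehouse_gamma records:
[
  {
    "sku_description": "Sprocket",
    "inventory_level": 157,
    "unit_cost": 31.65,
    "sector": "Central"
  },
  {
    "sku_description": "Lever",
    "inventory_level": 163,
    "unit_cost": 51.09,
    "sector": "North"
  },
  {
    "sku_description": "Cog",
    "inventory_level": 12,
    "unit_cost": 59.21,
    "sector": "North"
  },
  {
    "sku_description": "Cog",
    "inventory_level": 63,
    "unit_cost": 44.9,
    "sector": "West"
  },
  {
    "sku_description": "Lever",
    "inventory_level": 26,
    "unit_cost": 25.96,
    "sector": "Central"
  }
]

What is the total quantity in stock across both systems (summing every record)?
701

To reconcile these schemas, identify the field holding the quantity in stock in each system:
1. In warehouse_beta it is "stock_count"
2. In warehouse_gamma it is "inventory_level"

From warehouse_beta: 106 + 79 + 80 + 15 = 280
From warehouse_gamma: 157 + 163 + 12 + 63 + 26 = 421

Total: 280 + 421 = 701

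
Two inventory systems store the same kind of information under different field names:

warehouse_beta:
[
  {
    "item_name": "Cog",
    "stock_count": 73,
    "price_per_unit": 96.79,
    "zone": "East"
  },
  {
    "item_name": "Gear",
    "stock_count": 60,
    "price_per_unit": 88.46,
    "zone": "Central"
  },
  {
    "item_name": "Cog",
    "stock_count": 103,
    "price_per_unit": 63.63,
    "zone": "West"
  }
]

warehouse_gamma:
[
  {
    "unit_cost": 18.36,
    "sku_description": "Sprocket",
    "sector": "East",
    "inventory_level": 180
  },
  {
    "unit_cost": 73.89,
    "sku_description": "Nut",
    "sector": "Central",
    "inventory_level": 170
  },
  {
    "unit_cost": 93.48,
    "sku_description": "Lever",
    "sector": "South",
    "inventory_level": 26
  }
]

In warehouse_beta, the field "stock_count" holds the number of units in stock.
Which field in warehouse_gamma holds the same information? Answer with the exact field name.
inventory_level

In warehouse_beta, "stock_count" holds the number of units in stock.
The fields in warehouse_gamma are: "unit_cost", "sku_description", "sector", "inventory_level".
"inventory_level" is the match: the name refers to the same concept and its values are whole-number counts (e.g. 180, 170).
The other fields ("unit_cost", "sku_description", "sector") hold different kinds of data.

So "stock_count" in warehouse_beta corresponds to "inventory_level" in warehouse_gamma.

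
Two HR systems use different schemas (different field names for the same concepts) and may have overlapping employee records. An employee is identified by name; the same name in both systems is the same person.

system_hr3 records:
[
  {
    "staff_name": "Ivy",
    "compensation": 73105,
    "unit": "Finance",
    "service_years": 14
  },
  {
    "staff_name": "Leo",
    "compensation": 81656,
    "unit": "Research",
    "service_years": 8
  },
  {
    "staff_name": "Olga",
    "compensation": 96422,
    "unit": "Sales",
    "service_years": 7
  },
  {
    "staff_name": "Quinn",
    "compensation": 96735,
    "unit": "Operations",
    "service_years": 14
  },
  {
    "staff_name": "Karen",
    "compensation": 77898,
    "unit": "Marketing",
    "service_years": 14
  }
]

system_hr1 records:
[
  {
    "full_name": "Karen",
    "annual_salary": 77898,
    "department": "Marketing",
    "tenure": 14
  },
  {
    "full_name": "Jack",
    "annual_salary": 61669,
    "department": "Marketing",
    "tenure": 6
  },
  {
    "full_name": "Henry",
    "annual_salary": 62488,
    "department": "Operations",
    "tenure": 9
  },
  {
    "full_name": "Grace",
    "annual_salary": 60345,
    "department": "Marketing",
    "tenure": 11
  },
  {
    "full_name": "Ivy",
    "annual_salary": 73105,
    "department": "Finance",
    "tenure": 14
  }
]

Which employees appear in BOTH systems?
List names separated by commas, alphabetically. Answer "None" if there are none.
Ivy, Karen

Schema mapping: "staff_name" (system_hr3) = "full_name" (system_hr1) = employee name

Names in system_hr3: ['Ivy', 'Karen', 'Leo', 'Olga', 'Quinn']
Names in system_hr1: ['Grace', 'Henry', 'Ivy', 'Jack', 'Karen']

Intersection: ['Ivy', 'Karen']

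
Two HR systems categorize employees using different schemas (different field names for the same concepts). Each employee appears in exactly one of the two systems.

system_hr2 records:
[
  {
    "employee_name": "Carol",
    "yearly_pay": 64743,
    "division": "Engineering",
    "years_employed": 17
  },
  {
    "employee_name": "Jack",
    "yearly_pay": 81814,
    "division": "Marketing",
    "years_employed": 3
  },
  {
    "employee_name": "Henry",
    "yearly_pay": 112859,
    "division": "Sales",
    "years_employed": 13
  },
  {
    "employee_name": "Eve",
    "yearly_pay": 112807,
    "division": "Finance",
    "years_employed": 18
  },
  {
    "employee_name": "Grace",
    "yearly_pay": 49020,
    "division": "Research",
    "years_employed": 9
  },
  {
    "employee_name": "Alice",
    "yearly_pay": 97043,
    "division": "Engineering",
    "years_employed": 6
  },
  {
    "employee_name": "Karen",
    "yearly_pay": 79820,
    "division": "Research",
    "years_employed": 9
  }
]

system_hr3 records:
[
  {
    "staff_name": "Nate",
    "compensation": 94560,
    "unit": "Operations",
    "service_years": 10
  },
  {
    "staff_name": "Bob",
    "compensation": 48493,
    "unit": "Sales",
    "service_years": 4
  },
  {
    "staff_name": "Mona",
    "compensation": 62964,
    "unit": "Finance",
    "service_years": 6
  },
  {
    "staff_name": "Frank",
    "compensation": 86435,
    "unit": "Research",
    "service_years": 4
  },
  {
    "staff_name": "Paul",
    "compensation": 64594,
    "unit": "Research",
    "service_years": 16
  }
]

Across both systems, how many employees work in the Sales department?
2

Schema mapping: "division" (system_hr2) = "unit" (system_hr3) = department

Sales employees in system_hr2: 1
Sales employees in system_hr3: 1

Total in Sales: 1 + 1 = 2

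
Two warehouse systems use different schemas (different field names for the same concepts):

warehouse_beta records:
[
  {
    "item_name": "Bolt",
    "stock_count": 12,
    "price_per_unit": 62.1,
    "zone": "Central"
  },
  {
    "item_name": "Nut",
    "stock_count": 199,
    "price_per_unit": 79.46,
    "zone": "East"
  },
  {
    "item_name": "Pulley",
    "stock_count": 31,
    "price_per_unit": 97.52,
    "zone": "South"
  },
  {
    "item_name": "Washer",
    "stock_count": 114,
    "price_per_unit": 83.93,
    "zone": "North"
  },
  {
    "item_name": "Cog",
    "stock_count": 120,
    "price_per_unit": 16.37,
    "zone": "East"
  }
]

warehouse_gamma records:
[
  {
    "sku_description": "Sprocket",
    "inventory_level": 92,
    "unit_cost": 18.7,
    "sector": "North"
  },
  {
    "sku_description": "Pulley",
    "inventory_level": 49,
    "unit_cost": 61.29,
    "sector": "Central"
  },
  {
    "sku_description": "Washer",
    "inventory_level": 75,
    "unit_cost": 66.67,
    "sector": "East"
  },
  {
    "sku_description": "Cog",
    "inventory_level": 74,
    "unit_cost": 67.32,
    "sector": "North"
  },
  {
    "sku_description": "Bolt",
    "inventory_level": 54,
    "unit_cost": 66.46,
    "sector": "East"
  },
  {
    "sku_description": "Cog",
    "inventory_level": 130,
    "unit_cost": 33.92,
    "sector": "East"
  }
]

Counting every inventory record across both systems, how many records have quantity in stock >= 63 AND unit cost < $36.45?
3

Schema mappings:
- "stock_count" (warehouse_beta) = "inventory_level" (warehouse_gamma) = quantity
- "price_per_unit" (warehouse_beta) = "unit_cost" (warehouse_gamma) = unit cost

Records meeting both conditions in warehouse_beta: 1
Records meeting both conditions in warehouse_gamma: 2

Total: 1 + 2 = 3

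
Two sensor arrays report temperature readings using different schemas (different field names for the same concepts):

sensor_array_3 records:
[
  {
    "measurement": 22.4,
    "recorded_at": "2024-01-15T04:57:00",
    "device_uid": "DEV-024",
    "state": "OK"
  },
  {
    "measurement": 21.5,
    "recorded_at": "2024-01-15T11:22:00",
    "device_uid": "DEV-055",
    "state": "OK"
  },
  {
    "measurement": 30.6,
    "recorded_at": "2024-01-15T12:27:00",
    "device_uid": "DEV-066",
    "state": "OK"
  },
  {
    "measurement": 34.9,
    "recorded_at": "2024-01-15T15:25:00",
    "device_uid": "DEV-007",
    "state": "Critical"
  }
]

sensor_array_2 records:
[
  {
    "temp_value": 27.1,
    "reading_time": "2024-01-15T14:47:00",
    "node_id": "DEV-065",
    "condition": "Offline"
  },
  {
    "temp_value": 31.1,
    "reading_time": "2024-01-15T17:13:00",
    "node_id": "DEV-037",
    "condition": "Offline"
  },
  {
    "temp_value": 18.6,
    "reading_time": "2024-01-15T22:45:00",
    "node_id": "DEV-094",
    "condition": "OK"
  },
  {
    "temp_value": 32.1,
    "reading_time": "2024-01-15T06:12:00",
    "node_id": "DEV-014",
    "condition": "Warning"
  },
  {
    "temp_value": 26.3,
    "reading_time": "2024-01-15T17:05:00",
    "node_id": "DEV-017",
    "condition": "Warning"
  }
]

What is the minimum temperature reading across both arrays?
18.6

Schema mapping: "measurement" (sensor_array_3) = "temp_value" (sensor_array_2) = temperature reading

Minimum in sensor_array_3: 21.5
Minimum in sensor_array_2: 18.6

Overall minimum: min(21.5, 18.6) = 18.6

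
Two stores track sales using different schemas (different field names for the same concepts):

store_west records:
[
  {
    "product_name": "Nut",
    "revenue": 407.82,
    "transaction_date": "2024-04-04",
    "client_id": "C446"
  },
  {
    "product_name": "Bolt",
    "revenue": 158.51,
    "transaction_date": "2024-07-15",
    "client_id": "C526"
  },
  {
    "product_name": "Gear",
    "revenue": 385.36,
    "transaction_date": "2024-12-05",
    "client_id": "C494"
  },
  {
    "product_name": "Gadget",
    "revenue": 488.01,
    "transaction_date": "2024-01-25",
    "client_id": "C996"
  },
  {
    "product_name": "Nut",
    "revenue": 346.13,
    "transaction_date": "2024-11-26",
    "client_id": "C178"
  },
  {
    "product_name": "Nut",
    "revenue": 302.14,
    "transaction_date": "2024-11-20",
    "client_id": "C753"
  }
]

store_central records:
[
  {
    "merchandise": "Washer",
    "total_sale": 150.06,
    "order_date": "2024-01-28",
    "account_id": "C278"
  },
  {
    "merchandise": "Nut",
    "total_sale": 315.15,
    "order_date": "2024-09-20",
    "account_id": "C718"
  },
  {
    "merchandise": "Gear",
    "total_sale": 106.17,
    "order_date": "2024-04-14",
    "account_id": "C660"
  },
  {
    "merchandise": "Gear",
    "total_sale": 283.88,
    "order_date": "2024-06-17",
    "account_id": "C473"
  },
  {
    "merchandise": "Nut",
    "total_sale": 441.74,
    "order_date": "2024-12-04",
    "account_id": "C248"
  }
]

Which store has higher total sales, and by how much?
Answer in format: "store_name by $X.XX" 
store_west by $790.97

Schema mapping: "revenue" (store_west) = "total_sale" (store_central) = sale amount

Total for store_west: 2087.97
Total for store_central: 1297.00

Difference: |2087.97 - 1297.00| = 790.97
store_west has higher sales by $790.97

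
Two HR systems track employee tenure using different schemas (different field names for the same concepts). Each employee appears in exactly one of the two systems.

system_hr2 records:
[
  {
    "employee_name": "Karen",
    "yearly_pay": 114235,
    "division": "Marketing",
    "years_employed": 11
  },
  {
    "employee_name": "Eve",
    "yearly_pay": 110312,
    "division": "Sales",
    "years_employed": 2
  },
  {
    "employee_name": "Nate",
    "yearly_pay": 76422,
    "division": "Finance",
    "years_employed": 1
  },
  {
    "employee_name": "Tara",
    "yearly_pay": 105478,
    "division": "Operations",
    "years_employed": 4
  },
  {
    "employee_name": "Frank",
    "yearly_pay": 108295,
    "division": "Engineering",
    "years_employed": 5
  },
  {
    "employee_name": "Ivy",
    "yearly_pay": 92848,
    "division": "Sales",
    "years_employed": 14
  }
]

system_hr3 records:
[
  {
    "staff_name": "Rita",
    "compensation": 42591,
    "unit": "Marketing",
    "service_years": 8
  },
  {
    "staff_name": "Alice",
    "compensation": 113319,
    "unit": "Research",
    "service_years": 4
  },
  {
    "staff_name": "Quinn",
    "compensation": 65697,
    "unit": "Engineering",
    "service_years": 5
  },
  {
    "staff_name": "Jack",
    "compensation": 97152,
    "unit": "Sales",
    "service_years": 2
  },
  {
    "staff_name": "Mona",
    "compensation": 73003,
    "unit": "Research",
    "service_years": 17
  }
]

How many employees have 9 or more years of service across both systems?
3

Reconcile schemas: "years_employed" (system_hr2) = "service_years" (system_hr3) = years of service

From system_hr2: 2 employees with >= 9 years
From system_hr3: 1 employees with >= 9 years

Total: 2 + 1 = 3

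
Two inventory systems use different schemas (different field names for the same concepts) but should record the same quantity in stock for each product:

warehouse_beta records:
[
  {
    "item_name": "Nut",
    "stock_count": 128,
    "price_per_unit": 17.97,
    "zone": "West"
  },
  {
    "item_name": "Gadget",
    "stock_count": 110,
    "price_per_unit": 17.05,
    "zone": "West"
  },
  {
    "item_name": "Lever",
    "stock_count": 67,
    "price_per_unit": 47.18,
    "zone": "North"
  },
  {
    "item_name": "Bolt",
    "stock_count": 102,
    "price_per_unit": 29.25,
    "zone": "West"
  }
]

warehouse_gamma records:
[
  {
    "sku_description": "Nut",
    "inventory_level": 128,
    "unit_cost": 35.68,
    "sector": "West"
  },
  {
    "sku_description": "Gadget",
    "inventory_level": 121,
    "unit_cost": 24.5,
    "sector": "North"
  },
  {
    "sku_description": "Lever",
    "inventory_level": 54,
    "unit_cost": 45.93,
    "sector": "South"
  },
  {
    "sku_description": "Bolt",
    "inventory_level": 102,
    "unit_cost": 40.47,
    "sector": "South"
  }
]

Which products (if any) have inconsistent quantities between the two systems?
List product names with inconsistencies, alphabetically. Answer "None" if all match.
Gadget, Lever

Schema mappings:
- "item_name" (warehouse_beta) = "sku_description" (warehouse_gamma) = product name
- "stock_count" (warehouse_beta) = "inventory_level" (warehouse_gamma) = quantity

Comparison:
  Nut: 128 vs 128 - MATCH
  Gadget: 110 vs 121 - MISMATCH
  Lever: 67 vs 54 - MISMATCH
  Bolt: 102 vs 102 - MATCH

Products with inconsistencies: Gadget, Lever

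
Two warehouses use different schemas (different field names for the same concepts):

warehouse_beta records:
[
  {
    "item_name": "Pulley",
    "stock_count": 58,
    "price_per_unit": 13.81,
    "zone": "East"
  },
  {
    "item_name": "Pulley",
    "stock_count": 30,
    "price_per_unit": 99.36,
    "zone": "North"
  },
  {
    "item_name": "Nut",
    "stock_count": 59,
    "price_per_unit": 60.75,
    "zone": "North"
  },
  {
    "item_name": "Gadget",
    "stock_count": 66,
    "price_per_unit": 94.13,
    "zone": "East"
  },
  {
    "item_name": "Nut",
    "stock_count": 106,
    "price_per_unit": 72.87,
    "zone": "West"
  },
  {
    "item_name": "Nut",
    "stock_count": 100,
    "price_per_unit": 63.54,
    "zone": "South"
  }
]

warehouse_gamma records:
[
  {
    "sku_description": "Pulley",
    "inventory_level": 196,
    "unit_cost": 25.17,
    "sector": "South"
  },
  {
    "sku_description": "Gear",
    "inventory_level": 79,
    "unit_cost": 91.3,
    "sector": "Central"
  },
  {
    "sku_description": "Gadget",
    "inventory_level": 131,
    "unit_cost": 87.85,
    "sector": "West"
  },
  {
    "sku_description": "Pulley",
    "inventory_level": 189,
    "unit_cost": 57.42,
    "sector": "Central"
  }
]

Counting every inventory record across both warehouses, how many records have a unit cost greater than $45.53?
8

Schema mapping: "price_per_unit" (warehouse_beta) = "unit_cost" (warehouse_gamma) = unit cost

Records > $45.53 in warehouse_beta: 5
Records > $45.53 in warehouse_gamma: 3

Total count: 5 + 3 = 8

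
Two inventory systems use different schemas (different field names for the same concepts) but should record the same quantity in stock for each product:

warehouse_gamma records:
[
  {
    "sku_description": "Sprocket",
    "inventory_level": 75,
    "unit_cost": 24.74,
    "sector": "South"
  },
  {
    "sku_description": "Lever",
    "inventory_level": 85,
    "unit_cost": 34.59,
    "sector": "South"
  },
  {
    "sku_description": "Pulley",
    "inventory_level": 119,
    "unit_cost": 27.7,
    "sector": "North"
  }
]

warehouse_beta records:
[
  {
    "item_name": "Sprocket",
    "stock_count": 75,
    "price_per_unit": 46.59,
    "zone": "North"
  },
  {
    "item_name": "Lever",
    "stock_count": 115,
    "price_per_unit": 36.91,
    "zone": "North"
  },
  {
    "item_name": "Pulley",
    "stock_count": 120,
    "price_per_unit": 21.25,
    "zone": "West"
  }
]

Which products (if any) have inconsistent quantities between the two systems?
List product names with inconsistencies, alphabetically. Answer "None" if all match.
Lever, Pulley

Schema mappings:
- "sku_description" (warehouse_gamma) = "item_name" (warehouse_beta) = product name
- "inventory_level" (warehouse_gamma) = "stock_count" (warehouse_beta) = quantity

Comparison:
  Sprocket: 75 vs 75 - MATCH
  Lever: 85 vs 115 - MISMATCH
  Pulley: 119 vs 120 - MISMATCH

Products with inconsistencies: Lever, Pulley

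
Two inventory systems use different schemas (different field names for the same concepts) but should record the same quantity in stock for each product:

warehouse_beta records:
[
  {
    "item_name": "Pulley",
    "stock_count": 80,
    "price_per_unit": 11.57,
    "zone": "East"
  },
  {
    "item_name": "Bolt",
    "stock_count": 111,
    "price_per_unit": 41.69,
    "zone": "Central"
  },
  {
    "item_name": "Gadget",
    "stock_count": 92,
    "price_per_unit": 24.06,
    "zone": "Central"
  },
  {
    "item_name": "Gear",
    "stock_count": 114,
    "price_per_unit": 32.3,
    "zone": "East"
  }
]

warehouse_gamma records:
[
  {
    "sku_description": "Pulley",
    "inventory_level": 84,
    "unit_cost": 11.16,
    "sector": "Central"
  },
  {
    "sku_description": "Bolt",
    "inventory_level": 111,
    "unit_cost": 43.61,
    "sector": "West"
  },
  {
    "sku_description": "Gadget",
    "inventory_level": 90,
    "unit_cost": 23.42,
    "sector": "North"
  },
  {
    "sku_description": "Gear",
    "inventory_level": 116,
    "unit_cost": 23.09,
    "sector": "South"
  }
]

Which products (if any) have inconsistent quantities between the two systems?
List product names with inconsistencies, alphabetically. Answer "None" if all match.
Gadget, Gear, Pulley

Schema mappings:
- "item_name" (warehouse_beta) = "sku_description" (warehouse_gamma) = product name
- "stock_count" (warehouse_beta) = "inventory_level" (warehouse_gamma) = quantity

Comparison:
  Pulley: 80 vs 84 - MISMATCH
  Bolt: 111 vs 111 - MATCH
  Gadget: 92 vs 90 - MISMATCH
  Gear: 114 vs 116 - MISMATCH

Products with inconsistencies: Gadget, Gear, Pulley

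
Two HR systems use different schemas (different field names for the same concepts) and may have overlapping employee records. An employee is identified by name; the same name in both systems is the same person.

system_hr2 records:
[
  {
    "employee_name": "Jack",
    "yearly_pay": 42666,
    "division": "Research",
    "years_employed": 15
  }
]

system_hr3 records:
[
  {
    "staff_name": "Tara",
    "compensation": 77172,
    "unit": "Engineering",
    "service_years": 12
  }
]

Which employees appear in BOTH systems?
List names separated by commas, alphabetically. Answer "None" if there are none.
None

Schema mapping: "employee_name" (system_hr2) = "staff_name" (system_hr3) = employee name

Names in system_hr2: ['Jack']
Names in system_hr3: ['Tara']

Intersection: None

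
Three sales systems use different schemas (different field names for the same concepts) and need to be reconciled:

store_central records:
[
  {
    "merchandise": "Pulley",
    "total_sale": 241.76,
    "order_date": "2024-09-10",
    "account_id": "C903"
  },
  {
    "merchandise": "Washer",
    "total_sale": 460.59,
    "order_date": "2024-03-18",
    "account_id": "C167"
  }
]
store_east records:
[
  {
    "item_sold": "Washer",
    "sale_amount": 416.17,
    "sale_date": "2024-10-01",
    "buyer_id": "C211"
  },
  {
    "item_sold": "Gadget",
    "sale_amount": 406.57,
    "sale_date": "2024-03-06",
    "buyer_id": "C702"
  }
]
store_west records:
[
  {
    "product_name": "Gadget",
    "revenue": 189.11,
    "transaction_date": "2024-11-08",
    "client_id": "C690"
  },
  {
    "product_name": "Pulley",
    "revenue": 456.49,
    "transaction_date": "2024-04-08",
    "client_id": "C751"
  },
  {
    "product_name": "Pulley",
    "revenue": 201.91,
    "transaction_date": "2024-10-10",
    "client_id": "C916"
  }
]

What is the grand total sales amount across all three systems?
2372.6

Schema reconciliation - all amount fields map to sale amount:

store_central (total_sale): 702.35
store_east (sale_amount): 822.74
store_west (revenue): 847.51

Grand total: 2372.6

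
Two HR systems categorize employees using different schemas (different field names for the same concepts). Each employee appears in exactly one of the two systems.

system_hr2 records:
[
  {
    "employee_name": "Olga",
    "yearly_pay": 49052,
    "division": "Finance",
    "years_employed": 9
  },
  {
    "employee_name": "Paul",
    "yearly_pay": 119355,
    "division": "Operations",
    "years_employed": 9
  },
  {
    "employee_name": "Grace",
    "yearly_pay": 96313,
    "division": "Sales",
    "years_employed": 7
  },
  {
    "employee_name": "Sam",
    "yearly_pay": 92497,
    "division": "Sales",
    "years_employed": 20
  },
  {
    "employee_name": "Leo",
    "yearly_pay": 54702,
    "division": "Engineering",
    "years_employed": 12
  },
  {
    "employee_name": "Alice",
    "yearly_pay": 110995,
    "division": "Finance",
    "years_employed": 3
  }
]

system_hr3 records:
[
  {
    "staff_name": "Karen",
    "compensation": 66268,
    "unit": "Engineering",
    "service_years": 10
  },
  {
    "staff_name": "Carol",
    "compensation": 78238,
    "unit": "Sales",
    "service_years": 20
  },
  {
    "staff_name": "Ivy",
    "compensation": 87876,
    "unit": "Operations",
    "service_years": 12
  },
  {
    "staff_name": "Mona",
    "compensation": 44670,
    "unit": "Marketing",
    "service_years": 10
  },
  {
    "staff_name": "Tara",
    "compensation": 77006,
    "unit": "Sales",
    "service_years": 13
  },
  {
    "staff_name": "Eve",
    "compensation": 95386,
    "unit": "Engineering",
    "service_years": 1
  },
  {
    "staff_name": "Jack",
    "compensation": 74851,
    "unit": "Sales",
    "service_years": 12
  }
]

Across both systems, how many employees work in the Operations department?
2

Schema mapping: "division" (system_hr2) = "unit" (system_hr3) = department

Operations employees in system_hr2: 1
Operations employees in system_hr3: 1

Total in Operations: 1 + 1 = 2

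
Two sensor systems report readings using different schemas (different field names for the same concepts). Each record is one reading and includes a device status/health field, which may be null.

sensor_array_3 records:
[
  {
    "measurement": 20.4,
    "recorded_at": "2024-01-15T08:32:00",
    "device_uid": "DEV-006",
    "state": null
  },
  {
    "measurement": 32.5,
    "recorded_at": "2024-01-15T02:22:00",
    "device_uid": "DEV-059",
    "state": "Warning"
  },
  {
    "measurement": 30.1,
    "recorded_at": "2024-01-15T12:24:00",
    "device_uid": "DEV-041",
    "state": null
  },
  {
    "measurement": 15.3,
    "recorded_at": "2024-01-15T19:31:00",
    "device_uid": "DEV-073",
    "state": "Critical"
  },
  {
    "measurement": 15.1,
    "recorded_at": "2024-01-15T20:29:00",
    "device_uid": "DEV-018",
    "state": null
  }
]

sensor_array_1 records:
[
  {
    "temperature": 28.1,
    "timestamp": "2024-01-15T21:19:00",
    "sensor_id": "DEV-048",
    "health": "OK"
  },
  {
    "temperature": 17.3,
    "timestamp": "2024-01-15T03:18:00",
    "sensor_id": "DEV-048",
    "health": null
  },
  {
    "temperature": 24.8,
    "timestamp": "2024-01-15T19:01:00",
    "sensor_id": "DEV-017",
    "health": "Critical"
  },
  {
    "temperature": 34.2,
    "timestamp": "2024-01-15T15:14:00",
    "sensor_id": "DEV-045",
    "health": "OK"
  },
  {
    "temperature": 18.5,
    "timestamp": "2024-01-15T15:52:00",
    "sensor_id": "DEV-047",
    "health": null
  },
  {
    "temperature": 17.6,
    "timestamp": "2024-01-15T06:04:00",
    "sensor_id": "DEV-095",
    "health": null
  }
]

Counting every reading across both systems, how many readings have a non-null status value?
5

Schema mapping: "state" (sensor_array_3) = "health" (sensor_array_1) = status

Non-null in sensor_array_3: 2
Non-null in sensor_array_1: 3

Total non-null: 2 + 3 = 5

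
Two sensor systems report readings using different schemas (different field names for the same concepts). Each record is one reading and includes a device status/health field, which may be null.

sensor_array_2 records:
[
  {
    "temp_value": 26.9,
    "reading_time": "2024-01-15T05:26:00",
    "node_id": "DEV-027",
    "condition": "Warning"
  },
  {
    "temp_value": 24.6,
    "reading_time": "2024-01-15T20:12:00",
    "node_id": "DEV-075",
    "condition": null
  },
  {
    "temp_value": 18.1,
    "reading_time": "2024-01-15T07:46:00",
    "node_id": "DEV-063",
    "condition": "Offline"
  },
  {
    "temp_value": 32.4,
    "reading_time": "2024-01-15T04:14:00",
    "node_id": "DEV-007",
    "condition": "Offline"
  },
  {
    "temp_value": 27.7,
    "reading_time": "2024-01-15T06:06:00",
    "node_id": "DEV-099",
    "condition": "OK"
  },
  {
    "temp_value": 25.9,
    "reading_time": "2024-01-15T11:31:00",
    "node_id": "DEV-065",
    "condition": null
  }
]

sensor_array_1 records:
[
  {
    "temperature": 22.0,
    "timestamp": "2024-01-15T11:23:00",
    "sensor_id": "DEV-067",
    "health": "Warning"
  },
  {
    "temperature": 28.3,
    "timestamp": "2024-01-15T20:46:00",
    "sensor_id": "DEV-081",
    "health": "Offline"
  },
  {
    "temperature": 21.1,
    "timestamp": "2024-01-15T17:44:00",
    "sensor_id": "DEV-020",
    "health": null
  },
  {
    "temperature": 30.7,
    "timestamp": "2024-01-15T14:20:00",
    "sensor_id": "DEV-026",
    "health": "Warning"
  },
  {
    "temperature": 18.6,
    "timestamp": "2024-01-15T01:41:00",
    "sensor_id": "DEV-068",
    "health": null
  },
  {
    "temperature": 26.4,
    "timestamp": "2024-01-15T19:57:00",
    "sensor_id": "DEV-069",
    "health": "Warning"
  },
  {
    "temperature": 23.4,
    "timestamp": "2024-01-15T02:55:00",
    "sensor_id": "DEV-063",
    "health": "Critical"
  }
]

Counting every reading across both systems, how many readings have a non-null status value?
9

Schema mapping: "condition" (sensor_array_2) = "health" (sensor_array_1) = status

Non-null in sensor_array_2: 4
Non-null in sensor_array_1: 5

Total non-null: 4 + 5 = 9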